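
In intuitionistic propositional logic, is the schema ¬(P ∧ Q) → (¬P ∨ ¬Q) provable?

This is the constructively invalid direction of De Morgan's law for conjunction, which is not intuitionistically valid.
A Kripke countermodel: worlds 0, 1, 2; order generated by 0 ≤ 1, 0 ≤ 2; atoms true at each world — 0:{}; 1:{P}; 2:{Q}.
0 ⊮ ¬(P ∧ Q) → (¬P ∨ ¬Q): already at 0 itself, 0 ⊩ ¬(P ∧ Q) but 0 ⊮ ¬P ∨ ¬Q.
0 ⊮ ¬P ∨ ¬Q: neither disjunct is forced at 0.
0 ⊮ ¬P since 1 is accessible from 0 and 1 ⊩ P.
So the root 0 does not force the formula.

No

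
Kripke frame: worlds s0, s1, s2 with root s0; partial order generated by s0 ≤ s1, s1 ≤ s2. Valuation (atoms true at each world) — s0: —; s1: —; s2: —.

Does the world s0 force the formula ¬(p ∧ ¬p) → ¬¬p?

s0 ⊮ ¬(p ∧ ¬p) → ¬¬p: already at s0 itself, s0 ⊩ ¬(p ∧ ¬p) but s0 ⊮ ¬¬p.
s0 ⊮ ¬¬p since s0 is accessible from s0 and s0 ⊩ ¬p.
s0 ⊩ ¬p: no world accessible from s0 forces p.

No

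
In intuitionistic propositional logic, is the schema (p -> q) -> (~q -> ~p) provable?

This is the forward direction of contraposition, which is intuitionistically derivable.
Assume p -> q and ~q. If p held then q would follow, contradicting ~q; so ~p.

Yes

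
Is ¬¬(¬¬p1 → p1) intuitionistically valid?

Yes

This is the double negation of double-negation elimination, which is intuitionistically derivable.
By Glivenko's theorem the double negation of any classical propositional tautology is intuitionistically provable; ¬¬p1 → p1 is classically a tautology.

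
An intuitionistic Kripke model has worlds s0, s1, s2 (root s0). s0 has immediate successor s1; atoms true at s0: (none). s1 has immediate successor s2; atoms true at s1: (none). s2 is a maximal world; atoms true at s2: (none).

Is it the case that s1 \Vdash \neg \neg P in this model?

s1 \nVdash \neg \neg P since s1 is accessible from s1 and s1 \Vdash \neg P.
s1 \Vdash \neg P: no world accessible from s1 forces P.

No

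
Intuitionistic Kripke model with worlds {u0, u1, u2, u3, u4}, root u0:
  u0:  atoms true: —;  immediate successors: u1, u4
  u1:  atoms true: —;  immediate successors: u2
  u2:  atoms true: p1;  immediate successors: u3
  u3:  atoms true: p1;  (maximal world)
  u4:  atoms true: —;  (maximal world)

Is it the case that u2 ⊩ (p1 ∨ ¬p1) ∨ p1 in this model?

u2 ⊩ (p1 ∨ ¬p1) ∨ p1 via the disjunct p1 ∨ ¬p1.

Yes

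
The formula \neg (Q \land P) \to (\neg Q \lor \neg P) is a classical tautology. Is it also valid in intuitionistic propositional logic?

No

This is the constructively invalid direction of De Morgan's law for conjunction, which is not intuitionistically valid.
A Kripke countermodel: worlds u0, u1, u2; order generated by u0 \le u1, u0 \le u2; atoms true at each world — u0:{}; u1:{Q}; u2:{P}.
u0 \nVdash \neg (Q \land P) \to (\neg Q \lor \neg P): already at u0 itself, u0 \Vdash \neg (Q \land P) but u0 \nVdash \neg Q \lor \neg P.
u0 \nVdash \neg Q \lor \neg P: neither disjunct is forced at u0.
u0 \nVdash \neg Q since u1 is accessible from u0 and u1 \Vdash Q.
So the root u0 does not force the formula.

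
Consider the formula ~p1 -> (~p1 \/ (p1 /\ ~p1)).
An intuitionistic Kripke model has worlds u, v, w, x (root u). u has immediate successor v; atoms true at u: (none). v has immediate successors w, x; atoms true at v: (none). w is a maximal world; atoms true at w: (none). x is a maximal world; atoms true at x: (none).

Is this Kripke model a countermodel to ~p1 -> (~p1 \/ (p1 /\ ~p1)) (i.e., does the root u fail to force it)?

No

u ||- ~p1 -> (~p1 \/ (p1 /\ ~p1)): every world accessible from u that forces ~p1 (namely u, v, w, x) also forces ~p1 \/ (p1 /\ ~p1).
So the root u forces ~p1 -> (~p1 \/ (p1 /\ ~p1)); the model is not a countermodel.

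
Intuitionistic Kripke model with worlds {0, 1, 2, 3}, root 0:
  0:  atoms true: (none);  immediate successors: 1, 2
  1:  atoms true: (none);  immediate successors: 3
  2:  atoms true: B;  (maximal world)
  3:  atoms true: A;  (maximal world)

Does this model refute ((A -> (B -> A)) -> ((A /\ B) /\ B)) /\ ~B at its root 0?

0 ||-/- ((A -> (B -> A)) -> ((A /\ B) /\ B)) /\ ~B since 0 fails (A -> (B -> A)) -> ((A /\ B) /\ B).
So the root 0 does not force ((A -> (B -> A)) -> ((A /\ B) /\ B)) /\ ~B; the model is a countermodel.

Yes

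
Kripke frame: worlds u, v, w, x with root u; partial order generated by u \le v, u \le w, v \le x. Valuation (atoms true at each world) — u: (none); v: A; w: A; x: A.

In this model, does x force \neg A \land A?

No

x \nVdash \neg A \land A since x fails \neg A.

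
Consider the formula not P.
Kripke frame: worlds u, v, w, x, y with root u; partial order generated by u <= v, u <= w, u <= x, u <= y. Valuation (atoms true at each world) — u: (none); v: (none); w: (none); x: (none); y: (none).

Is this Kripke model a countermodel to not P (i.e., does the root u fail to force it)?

No

u forces not P: no world accessible from u forces P.
So the root u forces not P; the model is not a countermodel.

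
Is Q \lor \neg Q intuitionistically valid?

No

This is the law of excluded middle, which is not intuitionistically valid.
A Kripke countermodel: worlds u, v; order generated by u \le v; atoms true at each world — u:{}; v:{Q}.
u \nVdash Q \lor \neg Q: neither disjunct is forced at u.
u lacks atom Q, so u \nVdash Q.
So the root u does not force the formula.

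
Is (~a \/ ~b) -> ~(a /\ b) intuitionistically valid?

This is a constructively valid De Morgan direction (disjunction of negations to negated conjunction), which is intuitionistically derivable.
If ~a holds at a world then no accessible world forces a, hence none forces a /\ b; likewise for ~b.

Yes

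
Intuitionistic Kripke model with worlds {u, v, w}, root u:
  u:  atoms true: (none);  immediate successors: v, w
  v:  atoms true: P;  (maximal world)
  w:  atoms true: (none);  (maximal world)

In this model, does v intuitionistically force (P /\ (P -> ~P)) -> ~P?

Yes

v ||- (P /\ (P -> ~P)) -> ~P vacuously: no world accessible from v forces the antecedent P /\ (P -> ~P).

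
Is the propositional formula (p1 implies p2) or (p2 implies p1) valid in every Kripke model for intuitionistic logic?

This is the Gödel–Dummett linearity axiom, which is not intuitionistically valid.
A Kripke countermodel: worlds a, b, c; order generated by a <= b, a <= c; atoms true at each world — a:{}; b:{p1}; c:{p2}.
a does not force (p1 implies p2) or (p2 implies p1): neither disjunct is forced at a.
a does not force p1 implies p2: at the accessible world b, b forces p1 but b does not force p2.
b lacks atom p2, so b does not force p2.
So the root a does not force the formula.

No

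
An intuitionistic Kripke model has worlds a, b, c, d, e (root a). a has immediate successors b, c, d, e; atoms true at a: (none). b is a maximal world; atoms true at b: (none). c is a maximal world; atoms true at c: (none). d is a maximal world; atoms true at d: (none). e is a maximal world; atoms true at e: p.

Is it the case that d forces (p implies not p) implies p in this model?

No

d does not force (p implies not p) implies p: already at d itself, d forces p implies not p but d does not force p.
d lacks atom p, so d does not force p.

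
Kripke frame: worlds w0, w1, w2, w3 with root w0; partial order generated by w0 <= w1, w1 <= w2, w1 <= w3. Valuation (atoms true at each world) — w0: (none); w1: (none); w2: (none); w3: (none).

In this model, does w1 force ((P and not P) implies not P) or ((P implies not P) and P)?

Yes

w1 forces ((P and not P) implies not P) or ((P implies not P) and P) via the disjunct (P and not P) implies not P.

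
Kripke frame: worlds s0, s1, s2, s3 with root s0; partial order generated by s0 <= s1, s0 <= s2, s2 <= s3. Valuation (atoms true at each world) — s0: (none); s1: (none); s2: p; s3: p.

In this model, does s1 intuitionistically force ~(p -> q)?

s1 ||-/- ~(p -> q) since s1 is accessible from s1 and s1 ||- p -> q.
s1 ||- p -> q vacuously: no world accessible from s1 forces the antecedent p.

No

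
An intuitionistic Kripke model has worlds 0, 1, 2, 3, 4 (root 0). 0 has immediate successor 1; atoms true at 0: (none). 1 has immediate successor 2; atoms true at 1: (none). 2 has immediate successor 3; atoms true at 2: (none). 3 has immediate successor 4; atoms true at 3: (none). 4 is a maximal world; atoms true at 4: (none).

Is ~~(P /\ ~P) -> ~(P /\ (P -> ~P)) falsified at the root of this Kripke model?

0 ||- ~~(P /\ ~P) -> ~(P /\ (P -> ~P)) vacuously: no world accessible from 0 forces the antecedent ~~(P /\ ~P).
So the root 0 forces ~~(P /\ ~P) -> ~(P /\ (P -> ~P)); the model is not a countermodel.

No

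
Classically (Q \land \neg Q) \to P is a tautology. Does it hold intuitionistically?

This is an instance of ex falso quodlibet, which is intuitionistically derivable.
No world can force both Q and \neg Q, so the antecedent Q \land \neg Q is never forced and the implication holds vacuously at every world.

Yes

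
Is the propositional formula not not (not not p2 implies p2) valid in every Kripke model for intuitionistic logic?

This is the double negation of double-negation elimination, which is intuitionistically derivable.
By Glivenko's theorem the double negation of any classical propositional tautology is intuitionistically provable; not not p2 implies p2 is classically a tautology.

Yes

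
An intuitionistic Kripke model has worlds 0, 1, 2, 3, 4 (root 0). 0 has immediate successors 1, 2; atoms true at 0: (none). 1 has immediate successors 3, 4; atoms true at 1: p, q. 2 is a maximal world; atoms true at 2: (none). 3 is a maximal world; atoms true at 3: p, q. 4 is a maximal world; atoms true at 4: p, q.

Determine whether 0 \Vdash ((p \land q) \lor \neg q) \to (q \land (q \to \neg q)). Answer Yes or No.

0 \nVdash ((p \land q) \lor \neg q) \to (q \land (q \to \neg q)): at the accessible world 1, 1 \Vdash (p \land q) \lor \neg q but 1 \nVdash q \land (q \to \neg q).
1 \nVdash q \land (q \to \neg q) since 1 fails q \to \neg q.

No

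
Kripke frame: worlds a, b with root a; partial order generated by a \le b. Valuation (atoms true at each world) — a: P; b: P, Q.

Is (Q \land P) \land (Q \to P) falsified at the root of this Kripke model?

Yes

a \nVdash (Q \land P) \land (Q \to P) since a fails Q \land P.
So the root a does not force (Q \land P) \land (Q \to P); the model is a countermodel.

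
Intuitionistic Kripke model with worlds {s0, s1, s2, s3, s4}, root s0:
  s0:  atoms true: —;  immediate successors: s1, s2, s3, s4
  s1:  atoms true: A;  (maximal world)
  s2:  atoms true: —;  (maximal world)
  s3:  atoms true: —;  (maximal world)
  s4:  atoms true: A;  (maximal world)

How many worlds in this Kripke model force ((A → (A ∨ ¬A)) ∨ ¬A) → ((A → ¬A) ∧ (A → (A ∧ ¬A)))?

s0: does not force it — s0 ⊮ ((A → (A ∨ ¬A)) ∨ ¬A) → ((A → ¬A) ∧ (A → (A ∧ ¬A))): already at s0 itself, s0 ⊩ (A → (A ∨ ¬A)) ∨ ¬A but s0 ⊮ (A → ¬A) ∧ (A → (A ∧ ¬A)).
s1: does not force it — s1 ⊮ ((A → (A ∨ ¬A)) ∨ ¬A) → ((A → ¬A) ∧ (A → (A ∧ ¬A))): already at s1 itself, s1 ⊩ (A → (A ∨ ¬A)) ∨ ¬A but s1 ⊮ (A → ¬A) ∧ (A → (A ∧ ¬A)).
s2: forces it.
s3: forces it.
s4: does not force it — s4 ⊮ ((A → (A ∨ ¬A)) ∨ ¬A) → ((A → ¬A) ∧ (A → (A ∧ ¬A))): already at s4 itself, s4 ⊩ (A → (A ∨ ¬A)) ∨ ¬A but s4 ⊮ (A → ¬A) ∧ (A → (A ∧ ¬A)).
Worlds forcing the formula: {s2, s3}.

2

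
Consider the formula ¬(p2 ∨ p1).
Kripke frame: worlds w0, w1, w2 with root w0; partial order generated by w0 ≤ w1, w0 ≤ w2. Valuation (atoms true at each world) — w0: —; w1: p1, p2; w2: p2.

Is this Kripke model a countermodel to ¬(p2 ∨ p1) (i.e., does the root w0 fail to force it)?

w0 ⊮ ¬(p2 ∨ p1) since w1 is accessible from w0 and w1 ⊩ p2 ∨ p1.
w1 ⊩ p2 ∨ p1 via the disjunct p2.
So the root w0 does not force ¬(p2 ∨ p1); the model is a countermodel.

Yes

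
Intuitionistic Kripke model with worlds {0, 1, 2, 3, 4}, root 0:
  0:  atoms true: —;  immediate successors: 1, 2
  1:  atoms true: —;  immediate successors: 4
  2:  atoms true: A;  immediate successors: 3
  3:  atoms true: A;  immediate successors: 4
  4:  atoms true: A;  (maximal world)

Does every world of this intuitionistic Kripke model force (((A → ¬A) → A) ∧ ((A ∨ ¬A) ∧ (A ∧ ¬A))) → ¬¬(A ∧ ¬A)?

Yes

0 ⊩ (((A → ¬A) → A) ∧ ((A ∨ ¬A) ∧ (A ∧ ¬A))) → ¬¬(A ∧ ¬A) vacuously: no world accessible from 0 forces the antecedent ((A → ¬A) → A) ∧ ((A ∨ ¬A) ∧ (A ∧ ¬A)).
Since the root 0 forces (((A → ¬A) → A) ∧ ((A ∨ ¬A) ∧ (A ∧ ¬A))) → ¬¬(A ∧ ¬A) and forcing is persistent (monotone upward), every world forces it.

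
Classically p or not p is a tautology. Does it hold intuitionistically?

This is the law of excluded middle, which is not intuitionistically valid.
A Kripke countermodel: worlds u0, u1; order generated by u0 <= u1; atoms true at each world — u0:{}; u1:{p}.
u0 does not force p or not p: neither disjunct is forced at u0.
u0 lacks atom p, so u0 does not force p.
So the root u0 does not force the formula.

No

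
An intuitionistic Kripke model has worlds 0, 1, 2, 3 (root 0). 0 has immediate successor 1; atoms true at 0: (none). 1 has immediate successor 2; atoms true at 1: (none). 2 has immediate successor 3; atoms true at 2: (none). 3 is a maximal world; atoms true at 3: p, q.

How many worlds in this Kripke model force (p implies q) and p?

1

0: does not force it — 0 does not force (p implies q) and p since 0 fails p.
1: does not force it — 1 does not force (p implies q) and p since 1 fails p.
2: does not force it.
3: forces it.
Worlds forcing the formula: {3}.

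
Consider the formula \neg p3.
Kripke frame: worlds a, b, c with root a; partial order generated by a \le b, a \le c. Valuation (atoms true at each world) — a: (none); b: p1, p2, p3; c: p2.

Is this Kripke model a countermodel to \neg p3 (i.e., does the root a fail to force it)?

Yes

a \nVdash \neg p3 since b is accessible from a and b \Vdash p3.
So the root a does not force \neg p3; the model is a countermodel.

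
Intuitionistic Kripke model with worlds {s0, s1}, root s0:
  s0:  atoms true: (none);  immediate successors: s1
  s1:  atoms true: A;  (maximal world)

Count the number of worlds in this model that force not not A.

s0: forces it.
s1: forces it.
Worlds forcing the formula: {s0, s1}.

2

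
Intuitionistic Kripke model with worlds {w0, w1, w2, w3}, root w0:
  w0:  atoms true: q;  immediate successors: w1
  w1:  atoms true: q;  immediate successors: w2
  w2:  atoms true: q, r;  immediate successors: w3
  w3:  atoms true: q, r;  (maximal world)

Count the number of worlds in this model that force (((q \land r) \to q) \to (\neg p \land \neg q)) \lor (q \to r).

2

w0: does not force it — w0 \nVdash (((q \land r) \to q) \to (\neg p \land \neg q)) \lor (q \to r): neither disjunct is forced at w0.
w1: does not force it — w1 \nVdash (((q \land r) \to q) \to (\neg p \land \neg q)) \lor (q \to r): neither disjunct is forced at w1.
w2: forces it.
w3: forces it.
Worlds forcing the formula: {w2, w3}.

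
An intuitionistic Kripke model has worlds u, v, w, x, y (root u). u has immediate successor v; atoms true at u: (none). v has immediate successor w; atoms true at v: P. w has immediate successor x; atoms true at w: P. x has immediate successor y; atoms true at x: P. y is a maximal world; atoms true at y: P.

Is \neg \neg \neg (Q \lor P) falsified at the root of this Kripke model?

u \nVdash \neg \neg \neg (Q \lor P) since u is accessible from u and u \Vdash \neg \neg (Q \lor P).
u \Vdash \neg \neg (Q \lor P): no world accessible from u forces \neg (Q \lor P).
So the root u does not force \neg \neg \neg (Q \lor P); the model is a countermodel.

Yes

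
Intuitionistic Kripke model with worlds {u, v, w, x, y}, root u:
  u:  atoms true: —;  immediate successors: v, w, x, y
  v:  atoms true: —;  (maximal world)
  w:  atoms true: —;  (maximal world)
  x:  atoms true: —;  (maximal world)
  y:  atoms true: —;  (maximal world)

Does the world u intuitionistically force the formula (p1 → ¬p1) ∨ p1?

Yes

u ⊩ (p1 → ¬p1) ∨ p1 via the disjunct p1 → ¬p1.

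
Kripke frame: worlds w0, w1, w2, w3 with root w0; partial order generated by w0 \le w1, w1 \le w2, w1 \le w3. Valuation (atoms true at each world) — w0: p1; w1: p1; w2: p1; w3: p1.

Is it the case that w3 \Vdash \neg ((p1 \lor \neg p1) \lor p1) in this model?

w3 \nVdash \neg ((p1 \lor \neg p1) \lor p1) since w3 is accessible from w3 and w3 \Vdash (p1 \lor \neg p1) \lor p1.
w3 \Vdash (p1 \lor \neg p1) \lor p1 via the disjunct p1 \lor \neg p1.

No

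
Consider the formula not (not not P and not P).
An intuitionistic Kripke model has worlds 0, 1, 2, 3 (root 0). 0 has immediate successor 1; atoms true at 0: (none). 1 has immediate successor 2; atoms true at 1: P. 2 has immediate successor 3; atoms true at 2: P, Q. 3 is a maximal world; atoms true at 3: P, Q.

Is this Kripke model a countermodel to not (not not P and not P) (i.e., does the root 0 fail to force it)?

0 forces not (not not P and not P): no world accessible from 0 forces not not P and not P.
So the root 0 forces not (not not P and not P); the model is not a countermodel.

No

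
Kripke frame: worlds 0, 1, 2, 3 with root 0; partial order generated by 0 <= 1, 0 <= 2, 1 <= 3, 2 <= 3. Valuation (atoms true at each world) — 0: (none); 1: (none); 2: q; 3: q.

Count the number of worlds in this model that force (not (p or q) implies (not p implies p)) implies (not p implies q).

0: does not force it — 0 does not force (not (p or q) implies (not p implies p)) implies (not p implies q): already at 0 itself, 0 forces not (p or q) implies (not p implies p) but 0 does not force not p implies q.
1: does not force it.
2: forces it.
3: forces it.
Worlds forcing the formula: {2, 3}.

2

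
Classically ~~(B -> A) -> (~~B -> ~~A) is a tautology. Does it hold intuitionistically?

Yes

This is the distribution of double negation over implication, which is intuitionistically derivable.
Assume ~~(B -> A) and ~~B; suppose ~A. Then B -> A would give ~B (by contraposition), contradicting ~~B; so ~(B -> A), contradicting ~~(B -> A). Hence ~~A.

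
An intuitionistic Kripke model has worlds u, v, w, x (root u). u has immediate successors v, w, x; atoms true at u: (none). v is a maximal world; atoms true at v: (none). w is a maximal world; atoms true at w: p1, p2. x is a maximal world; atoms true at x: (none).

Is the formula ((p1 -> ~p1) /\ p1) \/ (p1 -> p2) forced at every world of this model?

u ||- ((p1 -> ~p1) /\ p1) \/ (p1 -> p2) via the disjunct p1 -> p2.
Since the root u forces ((p1 -> ~p1) /\ p1) \/ (p1 -> p2) and forcing is persistent (monotone upward), every world forces it.

Yes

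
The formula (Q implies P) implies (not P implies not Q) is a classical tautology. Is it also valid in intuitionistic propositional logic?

Yes

This is the forward direction of contraposition, which is intuitionistically derivable.
Assume Q implies P and not P. If Q held then P would follow, contradicting not P; so not Q.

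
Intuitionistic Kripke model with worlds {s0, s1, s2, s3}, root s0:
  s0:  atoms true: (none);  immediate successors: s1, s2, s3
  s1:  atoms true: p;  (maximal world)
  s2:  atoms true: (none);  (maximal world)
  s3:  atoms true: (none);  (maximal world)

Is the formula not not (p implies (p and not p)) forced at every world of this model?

No

Not every world: s0 does not force not not (p implies (p and not p)).
s0 does not force not not (p implies (p and not p)) since s1 is accessible from s0 and s1 forces not (p implies (p and not p)).
s1 forces not (p implies (p and not p)): no world accessible from s1 forces p implies (p and not p).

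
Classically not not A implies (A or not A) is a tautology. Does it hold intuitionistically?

This is a variant of double-negation elimination (deriving excluded middle from double negation), which is not intuitionistically valid.
A Kripke countermodel: worlds a, b; order generated by a <= b; atoms true at each world — a:{}; b:{A}.
a does not force not not A implies (A or not A): already at a itself, a forces not not A but a does not force A or not A.
a does not force A or not A: neither disjunct is forced at a.
a lacks atom A, so a does not force A.
So the root a does not force the formula.

No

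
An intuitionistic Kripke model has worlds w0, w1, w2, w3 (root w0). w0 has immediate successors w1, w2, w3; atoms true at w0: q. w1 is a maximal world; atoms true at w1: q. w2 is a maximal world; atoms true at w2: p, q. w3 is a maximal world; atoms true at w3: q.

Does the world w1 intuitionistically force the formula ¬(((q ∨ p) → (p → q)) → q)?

No

w1 ⊮ ¬(((q ∨ p) → (p → q)) → q) since w1 is accessible from w1 and w1 ⊩ ((q ∨ p) → (p → q)) → q.
w1 ⊩ ((q ∨ p) → (p → q)) → q: every world accessible from w1 that forces (q ∨ p) → (p → q) (namely w1) also forces q.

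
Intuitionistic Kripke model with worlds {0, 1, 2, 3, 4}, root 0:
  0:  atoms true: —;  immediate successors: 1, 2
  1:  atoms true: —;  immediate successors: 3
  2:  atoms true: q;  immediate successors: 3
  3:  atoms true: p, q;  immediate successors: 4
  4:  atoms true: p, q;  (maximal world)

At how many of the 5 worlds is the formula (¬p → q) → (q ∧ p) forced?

0: does not force it — 0 ⊮ (¬p → q) → (q ∧ p): already at 0 itself, 0 ⊩ ¬p → q but 0 ⊮ q ∧ p.
1: does not force it — 1 ⊮ (¬p → q) → (q ∧ p): already at 1 itself, 1 ⊩ ¬p → q but 1 ⊮ q ∧ p.
2: does not force it.
3: forces it.
4: forces it.
Worlds forcing the formula: {3, 4}.

2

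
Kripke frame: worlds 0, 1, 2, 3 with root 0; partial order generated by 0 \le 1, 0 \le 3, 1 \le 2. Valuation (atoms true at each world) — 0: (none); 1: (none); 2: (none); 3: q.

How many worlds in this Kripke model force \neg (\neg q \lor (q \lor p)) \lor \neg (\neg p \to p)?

4

0: forces it.
1: forces it.
2: forces it.
3: forces it.
Worlds forcing the formula: {0, 1, 2, 3}.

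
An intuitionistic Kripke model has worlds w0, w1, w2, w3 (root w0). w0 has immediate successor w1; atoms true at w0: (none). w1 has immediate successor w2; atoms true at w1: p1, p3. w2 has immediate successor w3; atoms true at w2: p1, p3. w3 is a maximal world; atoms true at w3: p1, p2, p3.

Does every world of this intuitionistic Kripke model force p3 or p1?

No

Not every world: w0 does not force p3 or p1.
w0 does not force p3 or p1: neither disjunct is forced at w0.
w0 lacks atom p3, so w0 does not force p3.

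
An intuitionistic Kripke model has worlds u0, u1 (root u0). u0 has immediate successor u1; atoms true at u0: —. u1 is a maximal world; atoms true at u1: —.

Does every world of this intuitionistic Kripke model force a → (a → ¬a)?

u0 ⊩ a → (a → ¬a) vacuously: no world accessible from u0 forces the antecedent a.
Since the root u0 forces a → (a → ¬a) and forcing is persistent (monotone upward), every world forces it.

Yes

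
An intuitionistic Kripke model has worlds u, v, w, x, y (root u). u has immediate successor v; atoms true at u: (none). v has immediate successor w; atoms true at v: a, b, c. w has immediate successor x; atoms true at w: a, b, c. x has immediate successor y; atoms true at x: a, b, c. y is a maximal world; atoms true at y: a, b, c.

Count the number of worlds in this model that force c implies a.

u: forces it.
v: forces it.
w: forces it.
x: forces it.
y: forces it.
Worlds forcing the formula: {u, v, w, x, y}.

5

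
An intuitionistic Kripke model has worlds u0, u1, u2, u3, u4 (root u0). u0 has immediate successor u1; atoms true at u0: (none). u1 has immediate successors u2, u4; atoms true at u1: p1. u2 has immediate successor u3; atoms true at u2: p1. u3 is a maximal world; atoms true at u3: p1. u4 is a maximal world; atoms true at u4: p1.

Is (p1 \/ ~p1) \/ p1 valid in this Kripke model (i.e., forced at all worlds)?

Not every world: u0 ||-/- (p1 \/ ~p1) \/ p1.
u0 ||-/- (p1 \/ ~p1) \/ p1: neither disjunct is forced at u0.
u0 ||-/- p1 \/ ~p1: neither disjunct is forced at u0.
u0 lacks atom p1, so u0 ||-/- p1.

No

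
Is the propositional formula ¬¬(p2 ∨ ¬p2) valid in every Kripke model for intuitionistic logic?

Yes

This is the double negation of excluded middle, which is intuitionistically derivable.
Assuming ¬(p2 ∨ ¬p2): from p2 we'd get p2 ∨ ¬p2, so ¬p2; but then p2 ∨ ¬p2 again — contradiction. Hence ¬¬(p2 ∨ ¬p2).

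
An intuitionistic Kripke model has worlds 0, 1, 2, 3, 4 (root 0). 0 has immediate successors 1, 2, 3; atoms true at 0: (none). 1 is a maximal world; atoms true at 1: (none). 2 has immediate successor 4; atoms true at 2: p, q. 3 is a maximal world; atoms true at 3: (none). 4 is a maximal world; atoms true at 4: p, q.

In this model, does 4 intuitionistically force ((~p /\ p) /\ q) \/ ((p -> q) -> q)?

Yes

4 ||- ((~p /\ p) /\ q) \/ ((p -> q) -> q) via the disjunct (p -> q) -> q.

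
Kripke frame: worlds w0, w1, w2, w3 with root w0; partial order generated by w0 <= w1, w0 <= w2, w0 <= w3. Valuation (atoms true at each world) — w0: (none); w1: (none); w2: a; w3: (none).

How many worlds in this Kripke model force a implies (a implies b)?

w0: does not force it — w0 does not force a implies (a implies b): at the accessible world w2, w2 forces a but w2 does not force a implies b.
w1: forces it.
w2: does not force it.
w3: forces it.
Worlds forcing the formula: {w1, w3}.

2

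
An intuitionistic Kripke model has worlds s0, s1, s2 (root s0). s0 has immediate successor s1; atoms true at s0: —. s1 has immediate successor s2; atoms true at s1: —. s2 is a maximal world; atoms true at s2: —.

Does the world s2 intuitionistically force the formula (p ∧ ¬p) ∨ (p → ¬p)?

s2 ⊩ (p ∧ ¬p) ∨ (p → ¬p) via the disjunct p → ¬p.

Yes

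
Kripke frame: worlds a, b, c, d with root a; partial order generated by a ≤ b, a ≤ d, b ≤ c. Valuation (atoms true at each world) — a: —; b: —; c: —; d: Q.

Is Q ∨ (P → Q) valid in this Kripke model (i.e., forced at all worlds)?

Yes

a ⊩ Q ∨ (P → Q) via the disjunct P → Q.
Since the root a forces Q ∨ (P → Q) and forcing is persistent (monotone upward), every world forces it.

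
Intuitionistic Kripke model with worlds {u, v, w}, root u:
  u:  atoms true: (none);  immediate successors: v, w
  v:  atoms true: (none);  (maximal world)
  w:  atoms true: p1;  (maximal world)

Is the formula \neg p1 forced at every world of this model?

Not every world: u \nVdash \neg p1.
u \nVdash \neg p1 since w is accessible from u and w \Vdash p1.

No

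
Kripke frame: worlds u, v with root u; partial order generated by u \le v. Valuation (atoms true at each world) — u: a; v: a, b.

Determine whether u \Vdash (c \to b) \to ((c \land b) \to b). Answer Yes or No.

u \Vdash (c \to b) \to ((c \land b) \to b): every world accessible from u that forces c \to b (namely u, v) also forces (c \land b) \to b.

Yes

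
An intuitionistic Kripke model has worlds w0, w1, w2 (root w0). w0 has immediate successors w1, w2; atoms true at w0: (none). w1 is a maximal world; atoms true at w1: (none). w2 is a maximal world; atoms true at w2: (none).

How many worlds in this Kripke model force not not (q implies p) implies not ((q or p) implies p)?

w0: does not force it — w0 does not force not not (q implies p) implies not ((q or p) implies p): already at w0 itself, w0 forces not not (q implies p) but w0 does not force not ((q or p) implies p).
w1: does not force it — w1 does not force not not (q implies p) implies not ((q or p) implies p): already at w1 itself, w1 forces not not (q implies p) but w1 does not force not ((q or p) implies p).
w2: does not force it — w2 does not force not not (q implies p) implies not ((q or p) implies p): already at w2 itself, w2 forces not not (q implies p) but w2 does not force not ((q or p) implies p).
Worlds forcing the formula: { }.

0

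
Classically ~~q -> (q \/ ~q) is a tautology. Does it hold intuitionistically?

No

This is a variant of double-negation elimination (deriving excluded middle from double negation), which is not intuitionistically valid.
A Kripke countermodel: worlds u0, u1; order generated by u0 <= u1; atoms true at each world — u0:{}; u1:{q}.
u0 ||-/- ~~q -> (q \/ ~q): already at u0 itself, u0 ||- ~~q but u0 ||-/- q \/ ~q.
u0 ||-/- q \/ ~q: neither disjunct is forced at u0.
u0 lacks atom q, so u0 ||-/- q.
So the root u0 does not force the formula.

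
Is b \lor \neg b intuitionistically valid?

No

This is the law of excluded middle, which is not intuitionistically valid.
A Kripke countermodel: worlds u, v; order generated by u \le v; atoms true at each world — u:{}; v:{b}.
u \nVdash b \lor \neg b: neither disjunct is forced at u.
u lacks atom b, so u \nVdash b.
So the root u does not force the formula.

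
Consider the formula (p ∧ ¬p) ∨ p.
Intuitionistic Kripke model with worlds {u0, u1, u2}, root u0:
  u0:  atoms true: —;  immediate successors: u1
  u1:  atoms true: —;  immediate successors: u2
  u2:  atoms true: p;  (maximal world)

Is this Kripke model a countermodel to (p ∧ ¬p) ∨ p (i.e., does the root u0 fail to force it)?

u0 ⊮ (p ∧ ¬p) ∨ p: neither disjunct is forced at u0.
u0 ⊮ p ∧ ¬p since u0 fails p.
So the root u0 does not force (p ∧ ¬p) ∨ p; the model is a countermodel.

Yes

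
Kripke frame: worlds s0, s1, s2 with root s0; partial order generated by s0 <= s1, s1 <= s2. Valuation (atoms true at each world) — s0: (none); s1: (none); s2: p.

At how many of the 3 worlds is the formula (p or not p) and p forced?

1

s0: does not force it — s0 does not force (p or not p) and p since s0 fails p or not p.
s1: does not force it.
s2: forces it.
Worlds forcing the formula: {s2}.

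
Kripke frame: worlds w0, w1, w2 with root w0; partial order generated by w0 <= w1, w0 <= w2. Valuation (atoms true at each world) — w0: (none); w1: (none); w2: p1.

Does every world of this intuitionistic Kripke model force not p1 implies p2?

Not every world: w0 does not force not p1 implies p2.
w0 does not force not p1 implies p2: at the accessible world w1, w1 forces not p1 but w1 does not force p2.
w1 lacks atom p2, so w1 does not force p2.

No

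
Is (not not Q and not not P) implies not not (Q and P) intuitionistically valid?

Yes

This is the distribution of double negation over conjunction, which is intuitionistically derivable.
Assume not not Q, not not P, and not (Q and P). From Q we'd get not P (since Q and P is refuted), contradicting not not P; so not Q, contradicting not not Q.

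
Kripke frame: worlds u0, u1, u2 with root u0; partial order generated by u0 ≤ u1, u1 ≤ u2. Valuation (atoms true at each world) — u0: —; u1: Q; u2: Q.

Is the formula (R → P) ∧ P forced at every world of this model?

Not every world: u0 ⊮ (R → P) ∧ P.
u0 ⊮ (R → P) ∧ P since u0 fails P.

No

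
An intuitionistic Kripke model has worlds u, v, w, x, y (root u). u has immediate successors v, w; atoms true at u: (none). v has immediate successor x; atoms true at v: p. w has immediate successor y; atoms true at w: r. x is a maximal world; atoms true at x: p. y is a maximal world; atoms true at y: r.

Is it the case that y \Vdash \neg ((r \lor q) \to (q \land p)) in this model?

Yes

y \Vdash \neg ((r \lor q) \to (q \land p)): no world accessible from y forces (r \lor q) \to (q \land p).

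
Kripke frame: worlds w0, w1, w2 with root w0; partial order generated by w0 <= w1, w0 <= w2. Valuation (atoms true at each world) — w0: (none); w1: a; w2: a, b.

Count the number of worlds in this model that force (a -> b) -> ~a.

1

w0: does not force it — w0 ||-/- (a -> b) -> ~a: at the accessible world w2, w2 ||- a -> b but w2 ||-/- ~a.
w1: forces it.
w2: does not force it — w2 ||-/- (a -> b) -> ~a: already at w2 itself, w2 ||- a -> b but w2 ||-/- ~a.
Worlds forcing the formula: {w1}.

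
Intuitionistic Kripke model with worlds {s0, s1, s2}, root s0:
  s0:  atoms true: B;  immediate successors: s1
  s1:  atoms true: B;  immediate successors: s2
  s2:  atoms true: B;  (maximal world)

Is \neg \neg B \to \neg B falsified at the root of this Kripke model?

Yes

s0 \nVdash \neg \neg B \to \neg B: already at s0 itself, s0 \Vdash \neg \neg B but s0 \nVdash \neg B.
s0 \nVdash \neg B since s0 is accessible from s0 and s0 \Vdash B.
So the root s0 does not force \neg \neg B \to \neg B; the model is a countermodel.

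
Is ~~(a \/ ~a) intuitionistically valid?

Yes

This is the double negation of excluded middle, which is intuitionistically derivable.
Assuming ~(a \/ ~a): from a we'd get a \/ ~a, so ~a; but then a \/ ~a again — contradiction. Hence ~~(a \/ ~a).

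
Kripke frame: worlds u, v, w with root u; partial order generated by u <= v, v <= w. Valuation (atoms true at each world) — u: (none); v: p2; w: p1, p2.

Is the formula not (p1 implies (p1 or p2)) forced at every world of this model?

No

Not every world: u does not force not (p1 implies (p1 or p2)).
u does not force not (p1 implies (p1 or p2)) since u is accessible from u and u forces p1 implies (p1 or p2).
u forces p1 implies (p1 or p2): every world accessible from u that forces p1 (namely w) also forces p1 or p2.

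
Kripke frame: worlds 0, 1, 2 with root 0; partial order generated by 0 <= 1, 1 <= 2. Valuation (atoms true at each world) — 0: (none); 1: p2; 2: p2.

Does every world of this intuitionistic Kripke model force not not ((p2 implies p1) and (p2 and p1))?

No

Not every world: 0 does not force not not ((p2 implies p1) and (p2 and p1)).
0 does not force not not ((p2 implies p1) and (p2 and p1)) since 0 is accessible from 0 and 0 forces not ((p2 implies p1) and (p2 and p1)).
0 forces not ((p2 implies p1) and (p2 and p1)): no world accessible from 0 forces (p2 implies p1) and (p2 and p1).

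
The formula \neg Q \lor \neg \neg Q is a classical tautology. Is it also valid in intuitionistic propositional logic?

This is the weak law of excluded middle, which is not intuitionistically valid.
A Kripke countermodel: worlds w0, w1, w2; order generated by w0 \le w1, w0 \le w2; atoms true at each world — w0:{}; w1:{Q}; w2:{}.
w0 \nVdash \neg Q \lor \neg \neg Q: neither disjunct is forced at w0.
w0 \nVdash \neg Q since w1 is accessible from w0 and w1 \Vdash Q.
So the root w0 does not force the formula.

No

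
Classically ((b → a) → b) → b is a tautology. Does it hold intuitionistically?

This is Peirce's law, which is not intuitionistically valid.
A Kripke countermodel: worlds 0, 1; order generated by 0 ≤ 1; atoms true at each world — 0:{}; 1:{b}.
0 ⊮ ((b → a) → b) → b: already at 0 itself, 0 ⊩ (b → a) → b but 0 ⊮ b.
0 lacks atom b, so 0 ⊮ b.
So the root 0 does not force the formula.

No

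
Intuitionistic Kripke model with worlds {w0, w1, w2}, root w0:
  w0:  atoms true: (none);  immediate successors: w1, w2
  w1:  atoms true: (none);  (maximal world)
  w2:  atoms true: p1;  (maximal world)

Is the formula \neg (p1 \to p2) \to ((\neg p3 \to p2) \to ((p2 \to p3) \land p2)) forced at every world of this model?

w0 \Vdash \neg (p1 \to p2) \to ((\neg p3 \to p2) \to ((p2 \to p3) \land p2)): every world accessible from w0 that forces \neg (p1 \to p2) (namely w2) also forces (\neg p3 \to p2) \to ((p2 \to p3) \land p2).
Since the root w0 forces \neg (p1 \to p2) \to ((\neg p3 \to p2) \to ((p2 \to p3) \land p2)) and forcing is persistent (monotone upward), every world forces it.

Yes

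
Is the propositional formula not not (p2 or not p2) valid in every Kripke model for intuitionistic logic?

Yes

This is the double negation of excluded middle, which is intuitionistically derivable.
Assuming not (p2 or not p2): from p2 we'd get p2 or not p2, so not p2; but then p2 or not p2 again — contradiction. Hence not not (p2 or not p2).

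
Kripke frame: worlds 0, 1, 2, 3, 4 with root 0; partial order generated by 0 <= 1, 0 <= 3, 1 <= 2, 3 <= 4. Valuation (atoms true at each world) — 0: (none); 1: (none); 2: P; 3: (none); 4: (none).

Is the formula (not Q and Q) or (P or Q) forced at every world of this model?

No

Not every world: 0 does not force (not Q and Q) or (P or Q).
0 does not force (not Q and Q) or (P or Q): neither disjunct is forced at 0.
0 does not force not Q and Q since 0 fails Q.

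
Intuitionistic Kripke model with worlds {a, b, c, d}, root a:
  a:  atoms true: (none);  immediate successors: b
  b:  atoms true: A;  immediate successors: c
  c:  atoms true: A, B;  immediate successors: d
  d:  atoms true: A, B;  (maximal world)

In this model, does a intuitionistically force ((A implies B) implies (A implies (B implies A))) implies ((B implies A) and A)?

No

a does not force ((A implies B) implies (A implies (B implies A))) implies ((B implies A) and A): already at a itself, a forces (A implies B) implies (A implies (B implies A)) but a does not force (B implies A) and A.
a does not force (B implies A) and A since a fails A.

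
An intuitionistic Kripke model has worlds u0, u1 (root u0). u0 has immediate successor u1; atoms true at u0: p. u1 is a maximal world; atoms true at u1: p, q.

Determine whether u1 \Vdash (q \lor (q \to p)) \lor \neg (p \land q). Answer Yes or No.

u1 \Vdash (q \lor (q \to p)) \lor \neg (p \land q) via the disjunct q \lor (q \to p).

Yes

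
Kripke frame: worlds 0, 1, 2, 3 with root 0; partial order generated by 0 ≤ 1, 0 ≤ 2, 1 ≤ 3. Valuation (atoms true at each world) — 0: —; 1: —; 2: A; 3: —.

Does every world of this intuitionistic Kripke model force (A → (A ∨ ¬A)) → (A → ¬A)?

No

Not every world: 0 ⊮ (A → (A ∨ ¬A)) → (A → ¬A).
0 ⊮ (A → (A ∨ ¬A)) → (A → ¬A): already at 0 itself, 0 ⊩ A → (A ∨ ¬A) but 0 ⊮ A → ¬A.
0 ⊮ A → ¬A: at the accessible world 2, 2 ⊩ A but 2 ⊮ ¬A.
2 ⊮ ¬A since 2 is accessible from 2 and 2 ⊩ A.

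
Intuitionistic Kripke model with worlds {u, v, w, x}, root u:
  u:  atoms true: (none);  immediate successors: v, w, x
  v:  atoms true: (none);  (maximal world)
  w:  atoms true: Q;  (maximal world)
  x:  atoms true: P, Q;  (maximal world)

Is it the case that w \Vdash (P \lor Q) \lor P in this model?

Yes

w \Vdash (P \lor Q) \lor P via the disjunct P \lor Q.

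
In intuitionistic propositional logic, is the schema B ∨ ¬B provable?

No

This is the law of excluded middle, which is not intuitionistically valid.
A Kripke countermodel: worlds 0, 1; order generated by 0 ≤ 1; atoms true at each world — 0:{}; 1:{B}.
0 ⊮ B ∨ ¬B: neither disjunct is forced at 0.
0 lacks atom B, so 0 ⊮ B.
So the root 0 does not force the formula.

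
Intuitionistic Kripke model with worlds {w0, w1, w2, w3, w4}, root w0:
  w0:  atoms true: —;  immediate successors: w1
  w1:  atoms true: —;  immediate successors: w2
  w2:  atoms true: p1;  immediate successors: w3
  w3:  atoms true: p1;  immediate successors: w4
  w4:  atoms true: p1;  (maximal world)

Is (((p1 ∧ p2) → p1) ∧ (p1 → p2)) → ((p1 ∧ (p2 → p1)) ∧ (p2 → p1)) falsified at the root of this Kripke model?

w0 ⊩ (((p1 ∧ p2) → p1) ∧ (p1 → p2)) → ((p1 ∧ (p2 → p1)) ∧ (p2 → p1)) vacuously: no world accessible from w0 forces the antecedent ((p1 ∧ p2) → p1) ∧ (p1 → p2).
So the root w0 forces (((p1 ∧ p2) → p1) ∧ (p1 → p2)) → ((p1 ∧ (p2 → p1)) ∧ (p2 → p1)); the model is not a countermodel.

No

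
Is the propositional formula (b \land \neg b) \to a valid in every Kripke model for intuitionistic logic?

This is an instance of ex falso quodlibet, which is intuitionistically derivable.
No world can force both b and \neg b, so the antecedent b \land \neg b is never forced and the implication holds vacuously at every world.

Yes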